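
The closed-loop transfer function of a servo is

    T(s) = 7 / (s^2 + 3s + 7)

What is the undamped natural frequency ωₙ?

Compare the denominator to the standard form s^2 + 2ζωₙs + ωₙ².
ωₙ² = 7, so ωₙ = √7 ≈ 2.646 rad/s.

ωₙ ≈ 2.646 rad/s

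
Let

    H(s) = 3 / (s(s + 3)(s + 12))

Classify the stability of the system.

marginally stable

The poles can be read from the denominator factors: s = 0, -3, -12.
Since the simple pole(s) at s = 0 lie on the jω-axis with none in the right half-plane, the system is marginally stable.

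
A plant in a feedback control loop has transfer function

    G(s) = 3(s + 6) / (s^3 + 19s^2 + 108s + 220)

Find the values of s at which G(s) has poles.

The poles are the roots of the denominator s^3 + 19s^2 + 108s + 220 = 0.
Trying s = -11: the polynomial evaluates to 0, so (s + 11) is a factor.
Dividing out leaves s^2 + 8s + 20 = 0.
The quadratic formula then gives s = -4 ± 2j.

s = -4 + 2j, -4 - 2j, -11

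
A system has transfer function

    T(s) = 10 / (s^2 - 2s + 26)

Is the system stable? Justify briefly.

The denominator s^2 - 2s + 26 factors as (s^2 - 2s + 26), giving poles at s = 1 ± 5j.
Since the pole(s) at s = 1 + 5j, 1 - 5j lie in the right half-plane, the system is unstable.

unstable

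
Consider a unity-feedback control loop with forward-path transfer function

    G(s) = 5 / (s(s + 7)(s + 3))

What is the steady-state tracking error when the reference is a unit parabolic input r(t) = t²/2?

e_ss = ∞

G(s) has one pole at the origin.
This is a Type 1 system; Ka = lim_{s→0} s^2·G(s) = 0, so the steady-state error for a parabola input is infinite.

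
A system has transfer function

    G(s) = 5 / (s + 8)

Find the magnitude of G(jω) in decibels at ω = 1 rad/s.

|G(j1)|_dB ≈ -4.15 dB

Substitute s = j1: numerator = 5, denominator = 8 + j1.
|G(j1)| = |5| / |8 + j1| = 5 / 8.0623 ≈ 0.6202.
In decibels: 20·log₁₀(0.6202) ≈ -4.15 dB.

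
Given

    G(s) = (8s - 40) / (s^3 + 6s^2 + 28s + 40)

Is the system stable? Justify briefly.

The denominator s^3 + 6s^2 + 28s + 40 factors as (s + 2)(s^2 + 4s + 20), giving poles at s = -2, -2 ± 4j.
Since all poles lie strictly in the left half-plane, the system is stable.

stable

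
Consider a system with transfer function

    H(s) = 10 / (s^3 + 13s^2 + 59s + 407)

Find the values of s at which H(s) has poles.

The poles are the roots of the denominator s^3 + 13s^2 + 59s + 407 = 0.
Trying s = -11: the polynomial evaluates to 0, so (s + 11) is a factor.
Dividing out leaves s^2 + 2s + 37 = 0.
The quadratic formula then gives s = -1 ± 6j.

s = -1 + 6j, -1 - 6j, -11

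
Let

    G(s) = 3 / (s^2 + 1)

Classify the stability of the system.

marginally stable

The denominator s^2 + 1 factors as (s^2 + 1), giving poles at s = j, -j.
Since the simple pole(s) at s = j, -j lie on the jω-axis with none in the right half-plane, the system is marginally stable.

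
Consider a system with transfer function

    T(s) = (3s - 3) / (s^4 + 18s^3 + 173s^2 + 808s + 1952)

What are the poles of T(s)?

s = -5 + 6j, -5 - 6j, -4 + 4j, -4 - 4j

The poles are the roots of the denominator s^4 + 18s^3 + 173s^2 + 808s + 1952 = 0.
No real roots exist; factor into two real quadratics: (s^2 + 10s + 61)(s^2 + 8s + 32) = 0.
Each quadratic gives a conjugate pair via the quadratic formula.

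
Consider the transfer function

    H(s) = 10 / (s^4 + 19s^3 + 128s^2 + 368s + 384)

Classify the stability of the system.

The denominator s^4 + 19s^3 + 128s^2 + 368s + 384 factors as (s + 3)(s + 4)^2(s + 8), giving poles at s = -3, -4, -8, -4.
Since all poles lie strictly in the left half-plane, the system is stable.

stable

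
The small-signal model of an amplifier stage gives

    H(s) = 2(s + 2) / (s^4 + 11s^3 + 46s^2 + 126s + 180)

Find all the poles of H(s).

The poles are the roots of the denominator s^4 + 11s^3 + 46s^2 + 126s + 180 = 0.
Trying s = -6: the polynomial evaluates to 0, so (s + 6) is a factor.
Dividing out leaves s^3 + 5s^2 + 16s + 30 = 0.
This factors further as (s^2 + 2s + 10)(s + 3) = 0.

s = -1 + 3j, -1 - 3j, -6, -3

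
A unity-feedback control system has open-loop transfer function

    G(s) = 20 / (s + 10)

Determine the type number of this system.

The denominator has no factor of s at the origin — no free integrator — so this is a Type 0 system.

Type 0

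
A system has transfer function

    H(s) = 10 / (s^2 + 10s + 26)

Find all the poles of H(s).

The poles are the roots of the denominator s^2 + 10s + 26 = 0.
Using the quadratic formula: s = (-10 ± √(-4))/2 = -5 ± 1j.

s = -5 + j, -5 - j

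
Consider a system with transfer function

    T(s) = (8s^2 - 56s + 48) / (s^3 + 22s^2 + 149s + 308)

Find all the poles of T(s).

s = -7, -4, -11

The poles are the roots of the denominator s^3 + 22s^2 + 149s + 308 = 0.
Trying s = -7: the polynomial evaluates to 0, so (s + 7) is a factor.
Dividing out leaves s^2 + 15s + 44 = 0.
Factoring the quadratic: (s + 4)(s + 11) = 0.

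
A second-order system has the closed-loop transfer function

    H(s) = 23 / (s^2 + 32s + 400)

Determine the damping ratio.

ζ = 0.8

Compare the denominator to the standard form s^2 + 2ζωₙs + ωₙ².
ωₙ² = 400, so ωₙ = 20 rad/s.
2ζωₙ = 32, so ζ = 32/(2·20) = 0.8.
With ζ = 0.8 the response is underdamped.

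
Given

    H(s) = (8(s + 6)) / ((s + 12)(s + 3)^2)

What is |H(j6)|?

Substitute s = j6: numerator = 48 + j48, denominator = -540 + j270.
|H(j6)| = |48 + j48| / |-540 + j270| = 67.882 / 603.74 ≈ 0.1124.

|H(j6)| ≈ 0.1124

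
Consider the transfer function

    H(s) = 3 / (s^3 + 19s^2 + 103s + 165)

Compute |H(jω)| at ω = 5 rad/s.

Substitute s = j5: numerator = 3, denominator = -310 + j390.
|H(j5)| = |3| / |-310 + j390| = 3 / 498.20 ≈ 0.006022.

|H(j5)| ≈ 0.006022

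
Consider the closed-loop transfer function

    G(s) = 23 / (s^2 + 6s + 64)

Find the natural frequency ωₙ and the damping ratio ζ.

Compare the denominator to the standard form s^2 + 2ζωₙs + ωₙ².
ωₙ² = 64, so ωₙ = 8 rad/s.
2ζωₙ = 6, so ζ = 6/(2·8) = 0.375.

ωₙ = 8 rad/s, ζ = 0.375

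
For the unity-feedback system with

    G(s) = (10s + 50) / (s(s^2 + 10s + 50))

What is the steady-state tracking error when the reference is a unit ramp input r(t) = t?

G(s) has one pole at the origin.
This is a Type 1 system. Kv = lim_{s→0} s·G(s) = 50/50 = 1.
e_ss = 1/Kv = 1/(1) = 1.

e_ss = 1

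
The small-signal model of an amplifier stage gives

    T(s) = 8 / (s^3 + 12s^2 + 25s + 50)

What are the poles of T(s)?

s = -1 ± 2j, -10

The poles are the roots of the denominator s^3 + 12s^2 + 25s + 50 = 0.
Trying s = -10: the polynomial evaluates to 0, so (s + 10) is a factor.
Dividing out leaves s^2 + 2s + 5 = 0.
The quadratic formula then gives s = -1 ± 2j.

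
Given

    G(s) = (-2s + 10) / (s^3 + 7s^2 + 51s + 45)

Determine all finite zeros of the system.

Set the numerator to zero: -2s + 10 = 0, i.e. -2·(s - 5) = 0.
So s = 5.

s = 5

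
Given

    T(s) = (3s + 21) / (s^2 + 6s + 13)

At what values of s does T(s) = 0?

Set the numerator to zero: 3s + 21 = 0, i.e. 3·(s + 7) = 0.
So s = -7.

s = -7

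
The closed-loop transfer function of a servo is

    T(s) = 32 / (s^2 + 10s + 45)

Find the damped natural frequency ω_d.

Comparing s^2 + 10s + 45 to s^2 + 2ζωₙs + ωₙ²: ωₙ = √45 ≈ 6.708 rad/s and ζ = 10/(2·√45) ≈ 0.7454.
ζωₙ = 10/2 = 5, so ω_d = ωₙ√(1−ζ²) = √(ωₙ² − (ζωₙ)²) = √(45 − 5²) = √20 ≈ 4.472 rad/s.

ω_d ≈ 4.472 rad/s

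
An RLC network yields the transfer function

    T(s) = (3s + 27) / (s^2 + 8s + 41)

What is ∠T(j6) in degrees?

∠T(j6) ≈ -50.36°

At s = j6: numerator = 27 + j18, denominator = 5 + j48.
∠T = ∠num − ∠den = 33.690° − (84.053°) = -50.36°.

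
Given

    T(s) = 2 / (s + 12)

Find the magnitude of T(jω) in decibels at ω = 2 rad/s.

|T(j2)|_dB ≈ -15.7 dB

Substitute s = j2: numerator = 2, denominator = 12 + j2.
|T(j2)| = |2| / |12 + j2| = 2 / 12.166 ≈ 0.1644.
In decibels: 20·log₁₀(0.1644) ≈ -15.7 dB.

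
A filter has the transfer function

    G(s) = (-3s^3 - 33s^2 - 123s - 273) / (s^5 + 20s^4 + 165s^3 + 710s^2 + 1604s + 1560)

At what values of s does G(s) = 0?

Set the numerator to zero: -3s^3 - 33s^2 - 123s - 273 = 0, i.e. -3·(s^3 + 11s^2 + 41s + 91) = 0.
Factoring: (s + 7)(s^2 + 4s + 13) = 0.

s = -7, -2 ± 3j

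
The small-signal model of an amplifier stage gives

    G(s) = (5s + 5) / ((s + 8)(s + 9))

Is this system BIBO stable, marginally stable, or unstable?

The poles can be read from the denominator factors: s = -8, -9.
Since all poles lie strictly in the left half-plane, the system is stable.

stable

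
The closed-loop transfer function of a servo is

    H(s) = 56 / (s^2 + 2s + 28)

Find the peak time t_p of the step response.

t_p ≈ 0.6046 s

Comparing s^2 + 2s + 28 to s^2 + 2ζωₙs + ωₙ²: ωₙ = √28 ≈ 5.292 rad/s and ζ = 2/(2·√28) ≈ 0.1890.
ζωₙ = 2/2 = 1, so ω_d = ωₙ√(1−ζ²) = √(ωₙ² − (ζωₙ)²) = √(28 − 1²) = √27 ≈ 5.196 rad/s.
t_p = π/ω_d = π/5.196 ≈ 0.6046 s.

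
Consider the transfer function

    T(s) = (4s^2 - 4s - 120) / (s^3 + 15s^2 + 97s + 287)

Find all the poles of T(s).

s = -4 ± 5j, -7

The poles are the roots of the denominator s^3 + 15s^2 + 97s + 287 = 0.
Trying s = -7: the polynomial evaluates to 0, so (s + 7) is a factor.
Dividing out leaves s^2 + 8s + 41 = 0.
The quadratic formula then gives s = -4 ± 5j.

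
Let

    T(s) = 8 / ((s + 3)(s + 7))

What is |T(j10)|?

|T(j10)| ≈ 0.06277

Substitute s = j10: numerator = 8, denominator = -79 + j100.
|T(j10)| = |8| / |-79 + j100| = 8 / 127.44 ≈ 0.06277.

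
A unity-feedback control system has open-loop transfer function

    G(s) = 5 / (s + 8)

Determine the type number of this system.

The denominator has no factor of s at the origin — no free integrator — so this is a Type 0 system.

Type 0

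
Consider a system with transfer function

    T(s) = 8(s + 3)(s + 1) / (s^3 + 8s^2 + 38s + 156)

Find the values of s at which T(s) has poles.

The poles are the roots of the denominator s^3 + 8s^2 + 38s + 156 = 0.
Trying s = -6: the polynomial evaluates to 0, so (s + 6) is a factor.
Dividing out leaves s^2 + 2s + 26 = 0.
The quadratic formula then gives s = -1 ± 5j.

s = -1 ± 5j, -6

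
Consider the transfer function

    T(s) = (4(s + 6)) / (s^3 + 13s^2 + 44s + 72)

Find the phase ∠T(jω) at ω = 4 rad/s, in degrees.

At s = j4: numerator = 24 + j16, denominator = -136 + j112.
∠T = ∠num − ∠den = 33.690° − (140.53°) = -106.8°.

∠T(j4) ≈ -106.8°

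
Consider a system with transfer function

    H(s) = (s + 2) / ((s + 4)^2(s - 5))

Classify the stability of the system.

The poles can be read from the denominator factors: s = -4, -4, 5.
Since the pole(s) at s = 5 lie in the right half-plane, the system is unstable.

unstable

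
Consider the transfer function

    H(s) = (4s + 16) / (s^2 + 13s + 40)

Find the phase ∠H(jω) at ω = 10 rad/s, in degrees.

∠H(j10) ≈ -46.58°

At s = j10: numerator = 16 + j40, denominator = -60 + j130.
∠H = ∠num − ∠den = 68.199° − (114.78°) = -46.58°.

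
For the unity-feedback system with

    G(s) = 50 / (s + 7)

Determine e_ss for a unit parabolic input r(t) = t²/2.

e_ss = ∞

G(s) has no poles at the origin.
This is a Type 0 system; Ka = lim_{s→0} s^2·G(s) = 0, so the steady-state error for a parabola input is infinite.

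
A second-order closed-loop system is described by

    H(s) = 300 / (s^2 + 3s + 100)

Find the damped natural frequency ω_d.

Comparing s^2 + 3s + 100 to s^2 + 2ζωₙs + ωₙ²: ωₙ = 10 rad/s and ζ = 3/(2·10) = 0.15.
ζωₙ = 3/2 = 1.5, so ω_d = ωₙ√(1−ζ²) = √(ωₙ² − (ζωₙ)²) = √(100 − 1.5²) = √97.75 ≈ 9.887 rad/s.

ω_d ≈ 9.887 rad/s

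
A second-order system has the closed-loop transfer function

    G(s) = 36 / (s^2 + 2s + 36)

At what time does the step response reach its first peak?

t_p ≈ 0.5310 s

Comparing s^2 + 2s + 36 to s^2 + 2ζωₙs + ωₙ²: ωₙ = 6 rad/s and ζ = 2/(2·6) ≈ 0.1667.
ζωₙ = 2/2 = 1, so ω_d = ωₙ√(1−ζ²) = √(ωₙ² − (ζωₙ)²) = √(36 − 1²) = √35 ≈ 5.916 rad/s.
t_p = π/ω_d = π/5.916 ≈ 0.5310 s.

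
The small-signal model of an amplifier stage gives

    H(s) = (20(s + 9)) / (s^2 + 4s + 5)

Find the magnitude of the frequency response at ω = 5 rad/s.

|H(j5)| ≈ 7.280

Substitute s = j5: numerator = 180 + j100, denominator = -20 + j20.
|H(j5)| = |180 + j100| / |-20 + j20| = 205.91 / 28.284 ≈ 7.280.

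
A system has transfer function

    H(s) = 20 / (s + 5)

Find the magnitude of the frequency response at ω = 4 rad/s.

|H(j4)| ≈ 3.123

Substitute s = j4: numerator = 20, denominator = 5 + j4.
|H(j4)| = |20| / |5 + j4| = 20 / 6.4031 ≈ 3.123.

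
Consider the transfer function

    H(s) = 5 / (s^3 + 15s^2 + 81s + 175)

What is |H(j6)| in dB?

|H(j6)|_dB ≈ -39.2 dB

Substitute s = j6: numerator = 5, denominator = -365 + j270.
|H(j6)| = |5| / |-365 + j270| = 5 / 454.01 ≈ 0.01101.
In decibels: 20·log₁₀(0.01101) ≈ -39.2 dB.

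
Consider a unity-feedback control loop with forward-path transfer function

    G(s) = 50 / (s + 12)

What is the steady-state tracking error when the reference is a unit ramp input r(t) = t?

e_ss = ∞

G(s) has no poles at the origin.
This is a Type 0 system; Kv = lim_{s→0} s·G(s) = 0, so the steady-state error for a ramp input is infinite.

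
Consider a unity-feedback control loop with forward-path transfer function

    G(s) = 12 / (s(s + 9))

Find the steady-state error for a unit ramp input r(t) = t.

e_ss = 0.7500

G(s) has one pole at the origin.
This is a Type 1 system. Kv = lim_{s→0} s·G(s) = 12/9 = 4/3.
e_ss = 1/Kv = 1/(4/3) = 3/4 ≈ 0.7500.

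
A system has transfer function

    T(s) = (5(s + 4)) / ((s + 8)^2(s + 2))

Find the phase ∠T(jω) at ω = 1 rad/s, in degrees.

At s = j1: numerator = 20 + j5, denominator = 110 + j95.
∠T = ∠num − ∠den = 14.036° − (40.815°) = -26.78°.

∠T(j1) ≈ -26.78°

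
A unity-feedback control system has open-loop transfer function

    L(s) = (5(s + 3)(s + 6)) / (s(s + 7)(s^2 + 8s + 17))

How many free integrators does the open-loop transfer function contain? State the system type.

Type 1

The denominator has 1 factor of s at the origin (free integrator), so this is a Type 1 system.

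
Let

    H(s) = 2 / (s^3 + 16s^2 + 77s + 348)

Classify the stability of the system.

The denominator s^3 + 16s^2 + 77s + 348 factors as (s^2 + 4s + 29)(s + 12), giving poles at s = -2 ± 5j, -12.
Since all poles lie strictly in the left half-plane, the system is stable.

stable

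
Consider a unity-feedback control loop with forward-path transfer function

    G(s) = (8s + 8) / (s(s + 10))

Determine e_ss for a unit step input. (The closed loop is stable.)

e_ss = 0

G(s) has one pole at the origin.
This is a Type 1 system; for a step input the steady-state error is zero.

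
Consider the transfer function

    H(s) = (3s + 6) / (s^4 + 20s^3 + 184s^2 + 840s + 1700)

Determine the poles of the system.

s = -5 ± 5j, -5 ± 3j

The poles are the roots of the denominator s^4 + 20s^3 + 184s^2 + 840s + 1700 = 0.
No real roots exist; factor into two real quadratics: (s^2 + 10s + 50)(s^2 + 10s + 34) = 0.
Each quadratic gives a conjugate pair via the quadratic formula.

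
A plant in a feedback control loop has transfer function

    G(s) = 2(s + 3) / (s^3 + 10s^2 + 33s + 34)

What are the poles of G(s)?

s = -4 + j, -4 - j, -2

The poles are the roots of the denominator s^3 + 10s^2 + 33s + 34 = 0.
Trying s = -2: the polynomial evaluates to 0, so (s + 2) is a factor.
Dividing out leaves s^2 + 8s + 17 = 0.
The quadratic formula then gives s = -4 ± 1j.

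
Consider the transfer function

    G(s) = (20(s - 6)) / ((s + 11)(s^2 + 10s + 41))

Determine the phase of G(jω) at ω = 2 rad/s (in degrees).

At s = j2: numerator = -120 + j40, denominator = 367 + j294.
∠G = ∠num − ∠den = 161.57° − (38.698°) = 122.9°.

∠G(j2) ≈ 122.9°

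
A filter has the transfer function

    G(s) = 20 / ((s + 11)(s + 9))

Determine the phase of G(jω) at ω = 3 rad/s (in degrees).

At s = j3: numerator = 20, denominator = 90 + j60.
∠G = ∠num − ∠den = 0° − (33.690°) = -33.69°.

∠G(j3) ≈ -33.69°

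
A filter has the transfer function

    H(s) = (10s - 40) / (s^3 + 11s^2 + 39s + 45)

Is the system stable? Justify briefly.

The denominator s^3 + 11s^2 + 39s + 45 factors as (s + 5)(s + 3)^2, giving poles at s = -5, -3, -3.
Since all poles lie strictly in the left half-plane, the system is stable.

stable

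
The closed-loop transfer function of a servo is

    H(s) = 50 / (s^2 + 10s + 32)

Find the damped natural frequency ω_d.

ω_d ≈ 2.646 rad/s

Comparing s^2 + 10s + 32 to s^2 + 2ζωₙs + ωₙ²: ωₙ = √32 ≈ 5.657 rad/s and ζ = 10/(2·√32) ≈ 0.8839.
ζωₙ = 10/2 = 5, so ω_d = ωₙ√(1−ζ²) = √(ωₙ² − (ζωₙ)²) = √(32 − 5²) = √7 ≈ 2.646 rad/s.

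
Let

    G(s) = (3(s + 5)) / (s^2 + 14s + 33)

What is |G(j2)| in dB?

Substitute s = j2: numerator = 15 + j6, denominator = 29 + j28.
|G(j2)| = |15 + j6| / |29 + j28| = 16.155 / 40.311 ≈ 0.4008.
In decibels: 20·log₁₀(0.4008) ≈ -7.94 dB.

|G(j2)|_dB ≈ -7.94 dB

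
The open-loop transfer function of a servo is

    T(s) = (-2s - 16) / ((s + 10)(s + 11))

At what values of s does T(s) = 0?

s = -8

Set the numerator to zero: -2s - 16 = 0, i.e. -2·(s + 8) = 0.
So s = -8.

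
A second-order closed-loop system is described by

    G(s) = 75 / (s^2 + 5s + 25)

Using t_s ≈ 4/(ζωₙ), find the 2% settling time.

Comparing s^2 + 5s + 25 to s^2 + 2ζωₙs + ωₙ²: ωₙ = 5 rad/s and ζ = 5/(2·5) = 0.5.
ζωₙ = 5/2 = 2.5, so t_s ≈ 4/(ζωₙ) = 4/2.5 = 1.600 s.

t_s ≈ 1.600 s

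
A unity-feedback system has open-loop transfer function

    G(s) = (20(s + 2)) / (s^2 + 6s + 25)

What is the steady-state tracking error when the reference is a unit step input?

G(s) has no poles at the origin.
This is a Type 0 system. Kp = lim_{s→0} G(s) = 40/25 = 8/5.
e_ss = 1/(1 + Kp) = 1/(1 + 8/5) = 5/13 ≈ 0.3846.

e_ss = 0.3846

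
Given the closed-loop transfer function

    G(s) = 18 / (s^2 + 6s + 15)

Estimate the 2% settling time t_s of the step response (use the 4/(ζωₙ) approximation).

Comparing s^2 + 6s + 15 to s^2 + 2ζωₙs + ωₙ²: ωₙ = √15 ≈ 3.873 rad/s and ζ = 6/(2·√15) ≈ 0.7746.
ζωₙ = 6/2 = 3, so t_s ≈ 4/(ζωₙ) = 4/3 ≈ 1.333 s.

t_s ≈ 1.333 s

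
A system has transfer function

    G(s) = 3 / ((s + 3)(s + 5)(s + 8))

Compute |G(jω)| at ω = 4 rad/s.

Substitute s = j4: numerator = 3, denominator = -136 + j252.
|G(j4)| = |3| / |-136 + j252| = 3 / 286.36 ≈ 0.01048.

|G(j4)| ≈ 0.01048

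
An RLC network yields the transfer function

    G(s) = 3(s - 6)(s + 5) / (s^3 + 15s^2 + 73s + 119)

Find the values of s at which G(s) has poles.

s = -4 ± j, -7

The poles are the roots of the denominator s^3 + 15s^2 + 73s + 119 = 0.
Trying s = -7: the polynomial evaluates to 0, so (s + 7) is a factor.
Dividing out leaves s^2 + 8s + 17 = 0.
The quadratic formula then gives s = -4 ± 1j.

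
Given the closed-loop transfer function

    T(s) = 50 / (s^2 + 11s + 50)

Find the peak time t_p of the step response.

Comparing s^2 + 11s + 50 to s^2 + 2ζωₙs + ωₙ²: ωₙ = √50 ≈ 7.071 rad/s and ζ = 11/(2·√50) ≈ 0.7778.
ζωₙ = 11/2 = 5.5, so ω_d = ωₙ√(1−ζ²) = √(ωₙ² − (ζωₙ)²) = √(50 − 5.5²) = √19.75 ≈ 4.444 rad/s.
t_p = π/ω_d = π/4.444 ≈ 0.7069 s.

t_p ≈ 0.7069 s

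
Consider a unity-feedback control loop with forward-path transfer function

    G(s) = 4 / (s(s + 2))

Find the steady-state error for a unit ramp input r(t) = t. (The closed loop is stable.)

G(s) has one pole at the origin.
This is a Type 1 system. Kv = lim_{s→0} s·G(s) = 4/2 = 2.
e_ss = 1/Kv = 1/(2) = 1/2 ≈ 0.5000.

e_ss = 0.5000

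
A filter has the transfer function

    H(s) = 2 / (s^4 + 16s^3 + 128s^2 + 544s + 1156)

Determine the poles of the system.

s = -3 ± 5j, -5 ± 3j

The poles are the roots of the denominator s^4 + 16s^3 + 128s^2 + 544s + 1156 = 0.
No real roots exist; factor into two real quadratics: (s^2 + 6s + 34)(s^2 + 10s + 34) = 0.
Each quadratic gives a conjugate pair via the quadratic formula.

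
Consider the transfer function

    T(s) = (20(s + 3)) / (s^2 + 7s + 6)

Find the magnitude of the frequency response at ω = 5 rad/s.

|T(j5)| ≈ 2.928

Substitute s = j5: numerator = 60 + j100, denominator = -19 + j35.
|T(j5)| = |60 + j100| / |-19 + j35| = 116.62 / 39.825 ≈ 2.928.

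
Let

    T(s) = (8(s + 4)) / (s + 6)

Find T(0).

At s = 0 each factor (s + a) contributes a and each (s^2 + bs + c) contributes c.
T(0) = 8·(4) / ((6)) = 32/6 = 16/3.

T(0) = 16/3 ≈ 5.333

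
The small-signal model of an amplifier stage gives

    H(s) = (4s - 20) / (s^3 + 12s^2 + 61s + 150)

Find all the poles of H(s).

The poles are the roots of the denominator s^3 + 12s^2 + 61s + 150 = 0.
Trying s = -6: the polynomial evaluates to 0, so (s + 6) is a factor.
Dividing out leaves s^2 + 6s + 25 = 0.
The quadratic formula then gives s = -3 ± 4j.

s = -6, -3 ± 4j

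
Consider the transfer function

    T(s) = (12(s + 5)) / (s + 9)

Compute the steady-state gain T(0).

At s = 0 each factor (s + a) contributes a and each (s^2 + bs + c) contributes c.
T(0) = 12·(5) / ((9)) = 60/9 = 20/3.

T(0) = 20/3 ≈ 6.667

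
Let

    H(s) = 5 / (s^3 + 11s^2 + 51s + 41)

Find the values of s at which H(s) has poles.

The poles are the roots of the denominator s^3 + 11s^2 + 51s + 41 = 0.
Trying s = -1: the polynomial evaluates to 0, so (s + 1) is a factor.
Dividing out leaves s^2 + 10s + 41 = 0.
The quadratic formula then gives s = -5 ± 4j.

s = -5 ± 4j, -1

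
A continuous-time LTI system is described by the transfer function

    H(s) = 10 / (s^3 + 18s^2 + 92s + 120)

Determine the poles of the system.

The poles are the roots of the denominator s^3 + 18s^2 + 92s + 120 = 0.
Trying s = -10: the polynomial evaluates to 0, so (s + 10) is a factor.
Dividing out leaves s^2 + 8s + 12 = 0.
Factoring the quadratic: (s + 6)(s + 2) = 0.

s = -10, -6, -2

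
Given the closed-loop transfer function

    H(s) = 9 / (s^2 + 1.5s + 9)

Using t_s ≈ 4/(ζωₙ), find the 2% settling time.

Comparing s^2 + 1.5s + 9 to s^2 + 2ζωₙs + ωₙ²: ωₙ = 3 rad/s and ζ = 1.5/(2·3) = 0.25.
ζωₙ = 1.5/2 = 0.75, so t_s ≈ 4/(ζωₙ) = 4/0.75 ≈ 5.333 s.

t_s ≈ 5.333 s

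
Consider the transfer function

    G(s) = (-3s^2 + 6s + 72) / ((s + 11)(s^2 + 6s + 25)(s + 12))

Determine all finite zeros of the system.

s = 6, -4

Set the numerator to zero: -3s^2 + 6s + 72 = 0, i.e. -3·(s^2 - 2s - 24) = 0.
Factoring: (s - 6)(s + 4) = 0.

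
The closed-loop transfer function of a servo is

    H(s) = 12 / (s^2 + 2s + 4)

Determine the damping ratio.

Compare the denominator to the standard form s^2 + 2ζωₙs + ωₙ².
ωₙ² = 4, so ωₙ = 2 rad/s.
2ζωₙ = 2, so ζ = 2/(2·2) = 0.5.
With ζ = 0.5 the response is underdamped.

ζ = 0.5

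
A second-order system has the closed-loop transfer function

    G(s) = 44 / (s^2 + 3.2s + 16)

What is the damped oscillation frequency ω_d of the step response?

Comparing s^2 + 3.2s + 16 to s^2 + 2ζωₙs + ωₙ²: ωₙ = 4 rad/s and ζ = 3.2/(2·4) = 0.4.
ζωₙ = 3.2/2 = 1.6, so ω_d = ωₙ√(1−ζ²) = √(ωₙ² − (ζωₙ)²) = √(16 − 1.6²) = √13.44 ≈ 3.666 rad/s.

ω_d ≈ 3.666 rad/s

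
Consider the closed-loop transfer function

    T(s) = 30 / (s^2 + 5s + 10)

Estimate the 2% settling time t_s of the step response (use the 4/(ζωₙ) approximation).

Comparing s^2 + 5s + 10 to s^2 + 2ζωₙs + ωₙ²: ωₙ = √10 ≈ 3.162 rad/s and ζ = 5/(2·√10) ≈ 0.7906.
ζωₙ = 5/2 = 2.5, so t_s ≈ 4/(ζωₙ) = 4/2.5 = 1.600 s.

t_s ≈ 1.600 s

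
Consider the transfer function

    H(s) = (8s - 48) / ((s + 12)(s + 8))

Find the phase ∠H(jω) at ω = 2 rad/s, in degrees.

∠H(j2) ≈ 138.1°

At s = j2: numerator = -48 + j16, denominator = 92 + j40.
∠H = ∠num − ∠den = 161.57° − (23.499°) = 138.1°.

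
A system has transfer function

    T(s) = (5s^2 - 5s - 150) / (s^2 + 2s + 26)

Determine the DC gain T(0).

T(0) = -75/13 ≈ -5.769

Set s = 0: T(0) = (-150) / (26) = -75/13.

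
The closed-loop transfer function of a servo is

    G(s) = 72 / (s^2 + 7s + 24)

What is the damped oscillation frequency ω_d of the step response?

Comparing s^2 + 7s + 24 to s^2 + 2ζωₙs + ωₙ²: ωₙ = √24 ≈ 4.899 rad/s and ζ = 7/(2·√24) ≈ 0.7144.
ζωₙ = 7/2 = 3.5, so ω_d = ωₙ√(1−ζ²) = √(ωₙ² − (ζωₙ)²) = √(24 − 3.5²) = √11.75 ≈ 3.428 rad/s.

ω_d ≈ 3.428 rad/s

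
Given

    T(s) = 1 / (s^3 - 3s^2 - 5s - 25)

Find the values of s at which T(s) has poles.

s = -1 ± 2j, 5

The poles are the roots of the denominator s^3 - 3s^2 - 5s - 25 = 0.
Trying s = 5: the polynomial evaluates to 0, so (s - 5) is a factor.
Dividing out leaves s^2 + 2s + 5 = 0.
The quadratic formula then gives s = -1 ± 2j.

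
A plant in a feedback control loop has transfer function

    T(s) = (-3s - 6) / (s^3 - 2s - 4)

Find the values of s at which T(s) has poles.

The poles are the roots of the denominator s^3 - 2s - 4 = 0.
Trying s = 2: the polynomial evaluates to 0, so (s - 2) is a factor.
Dividing out leaves s^2 + 2s + 2 = 0.
The quadratic formula then gives s = -1 ± 1j.

s = -1 ± j, 2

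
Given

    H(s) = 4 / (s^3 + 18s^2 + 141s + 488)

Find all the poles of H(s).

s = -5 + 6j, -5 - 6j, -8

The poles are the roots of the denominator s^3 + 18s^2 + 141s + 488 = 0.
Trying s = -8: the polynomial evaluates to 0, so (s + 8) is a factor.
Dividing out leaves s^2 + 10s + 61 = 0.
The quadratic formula then gives s = -5 ± 6j.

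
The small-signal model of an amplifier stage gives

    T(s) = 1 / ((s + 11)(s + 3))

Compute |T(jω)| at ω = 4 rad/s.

|T(j4)| ≈ 0.01709

Substitute s = j4: numerator = 1, denominator = 17 + j56.
|T(j4)| = |1| / |17 + j56| = 1 / 58.523 ≈ 0.01709.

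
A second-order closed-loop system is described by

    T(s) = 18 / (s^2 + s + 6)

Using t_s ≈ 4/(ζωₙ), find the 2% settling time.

Comparing s^2 + s + 6 to s^2 + 2ζωₙs + ωₙ²: ωₙ = √6 ≈ 2.449 rad/s and ζ = 1/(2·√6) ≈ 0.2041.
ζωₙ = 1/2 = 0.5, so t_s ≈ 4/(ζωₙ) = 4/0.5 = 8 s.

t_s ≈ 8 s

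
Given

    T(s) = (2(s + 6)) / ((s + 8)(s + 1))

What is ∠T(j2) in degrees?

∠T(j2) ≈ -59.04°

At s = j2: numerator = 12 + j4, denominator = 4 + j18.
∠T = ∠num − ∠den = 18.435° − (77.471°) = -59.04°.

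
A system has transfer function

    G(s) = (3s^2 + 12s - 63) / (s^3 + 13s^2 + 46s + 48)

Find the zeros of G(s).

Set the numerator to zero: 3s^2 + 12s - 63 = 0, i.e. 3·(s^2 + 4s - 21) = 0.
Factoring: (s + 7)(s - 3) = 0.

s = -7, 3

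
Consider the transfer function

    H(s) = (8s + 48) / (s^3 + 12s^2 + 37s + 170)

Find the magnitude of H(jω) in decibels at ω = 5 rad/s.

|H(j5)|_dB ≈ -7.20 dB

Substitute s = j5: numerator = 48 + j40, denominator = -130 + j60.
|H(j5)| = |48 + j40| / |-130 + j60| = 62.482 / 143.18 ≈ 0.4364.
In decibels: 20·log₁₀(0.4364) ≈ -7.20 dB.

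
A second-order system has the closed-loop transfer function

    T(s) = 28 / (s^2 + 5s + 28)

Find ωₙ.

Compare the denominator to the standard form s^2 + 2ζωₙs + ωₙ².
ωₙ² = 28, so ωₙ = √28 ≈ 5.292 rad/s.

ωₙ ≈ 5.292 rad/s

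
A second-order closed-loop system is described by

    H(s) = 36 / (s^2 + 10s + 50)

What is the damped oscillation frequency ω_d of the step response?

ω_d = 5 rad/s

Comparing s^2 + 10s + 50 to s^2 + 2ζωₙs + ωₙ²: ωₙ = √50 ≈ 7.071 rad/s and ζ = 10/(2·√50) ≈ 0.7071.
ζωₙ = 10/2 = 5, so ω_d = ωₙ√(1−ζ²) = √(ωₙ² − (ζωₙ)²) = √(50 − 5²) = √25 = 5 rad/s.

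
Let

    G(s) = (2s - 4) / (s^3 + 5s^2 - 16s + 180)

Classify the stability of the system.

The denominator s^3 + 5s^2 - 16s + 180 factors as (s + 9)(s^2 - 4s + 20), giving poles at s = -9, 2 ± 4j.
Since the pole(s) at s = 2 + 4j, 2 - 4j lie in the right half-plane, the system is unstable.

unstable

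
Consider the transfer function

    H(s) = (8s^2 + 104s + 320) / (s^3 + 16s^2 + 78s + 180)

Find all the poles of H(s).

The poles are the roots of the denominator s^3 + 16s^2 + 78s + 180 = 0.
Trying s = -10: the polynomial evaluates to 0, so (s + 10) is a factor.
Dividing out leaves s^2 + 6s + 18 = 0.
The quadratic formula then gives s = -3 ± 3j.

s = -3 ± 3j, -10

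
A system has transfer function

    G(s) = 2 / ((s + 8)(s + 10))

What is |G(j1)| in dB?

|G(j1)|_dB ≈ -32.2 dB

Substitute s = j1: numerator = 2, denominator = 79 + j18.
|G(j1)| = |2| / |79 + j18| = 2 / 81.025 ≈ 0.02468.
In decibels: 20·log₁₀(0.02468) ≈ -32.2 dB.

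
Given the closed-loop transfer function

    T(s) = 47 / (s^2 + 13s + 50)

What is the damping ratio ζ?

ζ ≈ 0.9192

Compare the denominator to the standard form s^2 + 2ζωₙs + ωₙ².
ωₙ² = 50, so ωₙ = √50 ≈ 7.071 rad/s.
2ζωₙ = 13, so ζ = 13/(2·√50) ≈ 0.9192.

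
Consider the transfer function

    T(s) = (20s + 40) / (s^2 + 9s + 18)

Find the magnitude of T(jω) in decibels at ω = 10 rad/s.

|T(j10)|_dB ≈ 4.48 dB

Substitute s = j10: numerator = 40 + j200, denominator = -82 + j90.
|T(j10)| = |40 + j200| / |-82 + j90| = 203.96 / 121.75 ≈ 1.675.
In decibels: 20·log₁₀(1.675) ≈ 4.48 dB.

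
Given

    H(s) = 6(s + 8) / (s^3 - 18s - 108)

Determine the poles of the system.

The poles are the roots of the denominator s^3 - 18s - 108 = 0.
Trying s = 6: the polynomial evaluates to 0, so (s - 6) is a factor.
Dividing out leaves s^2 + 6s + 18 = 0.
The quadratic formula then gives s = -3 ± 3j.

s = 6, -3 + 3j, -3 - 3j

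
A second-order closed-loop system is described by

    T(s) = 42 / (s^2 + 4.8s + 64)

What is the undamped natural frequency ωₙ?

Compare the denominator to the standard form s^2 + 2ζωₙs + ωₙ².
ωₙ² = 64, so ωₙ = 8 rad/s.

ωₙ = 8 rad/s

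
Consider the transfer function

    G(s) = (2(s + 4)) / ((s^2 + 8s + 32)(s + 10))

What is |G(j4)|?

|G(j4)| ≈ 0.02936

Substitute s = j4: numerator = 8 + j8, denominator = 32 + j384.
|G(j4)| = |8 + j8| / |32 + j384| = 11.314 / 385.33 ≈ 0.02936.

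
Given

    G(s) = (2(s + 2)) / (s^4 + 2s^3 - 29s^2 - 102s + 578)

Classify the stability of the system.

The denominator s^4 + 2s^3 - 29s^2 - 102s + 578 factors as (s^2 - 8s + 17)(s^2 + 10s + 34), giving poles at s = 4 ± j, -5 ± 3j.
Since the pole(s) at s = 4 + j, 4 - j lie in the right half-plane, the system is unstable.

unstable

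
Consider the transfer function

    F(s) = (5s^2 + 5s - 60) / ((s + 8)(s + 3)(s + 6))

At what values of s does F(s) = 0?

s = 3, -4

Set the numerator to zero: 5s^2 + 5s - 60 = 0, i.e. 5·(s^2 + s - 12) = 0.
Factoring: (s - 3)(s + 4) = 0.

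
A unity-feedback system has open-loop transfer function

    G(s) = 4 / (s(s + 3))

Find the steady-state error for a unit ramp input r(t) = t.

e_ss = 0.7500

G(s) has one pole at the origin.
This is a Type 1 system. Kv = lim_{s→0} s·G(s) = 4/3.
e_ss = 1/Kv = 1/(4/3) = 3/4 ≈ 0.7500.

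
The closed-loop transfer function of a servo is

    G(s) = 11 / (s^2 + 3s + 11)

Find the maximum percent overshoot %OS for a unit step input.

Comparing s^2 + 3s + 11 to s^2 + 2ζωₙs + ωₙ²: ωₙ = √11 ≈ 3.317 rad/s and ζ = 3/(2·√11) ≈ 0.4523.
%OS = 100·exp(−πζ/√(1−ζ²)) = 100·exp(−π·0.4523/√(1−0.4523²)) ≈ 20.3%.

%OS ≈ 20.3%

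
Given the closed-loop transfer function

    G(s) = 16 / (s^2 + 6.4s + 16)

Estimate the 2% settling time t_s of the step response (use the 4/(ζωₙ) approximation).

t_s ≈ 1.250 s

Comparing s^2 + 6.4s + 16 to s^2 + 2ζωₙs + ωₙ²: ωₙ = 4 rad/s and ζ = 6.4/(2·4) = 0.8.
ζωₙ = 6.4/2 = 3.2, so t_s ≈ 4/(ζωₙ) = 4/3.2 = 1.250 s.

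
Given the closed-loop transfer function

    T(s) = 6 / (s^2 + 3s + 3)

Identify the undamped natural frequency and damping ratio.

Compare the denominator to the standard form s^2 + 2ζωₙs + ωₙ².
ωₙ² = 3, so ωₙ = √3 ≈ 1.732 rad/s.
2ζωₙ = 3, so ζ = 3/(2·√3) ≈ 0.8660.

ωₙ ≈ 1.732 rad/s, ζ ≈ 0.8660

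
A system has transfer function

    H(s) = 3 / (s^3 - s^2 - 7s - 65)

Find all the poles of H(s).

The poles are the roots of the denominator s^3 - s^2 - 7s - 65 = 0.
Trying s = 5: the polynomial evaluates to 0, so (s - 5) is a factor.
Dividing out leaves s^2 + 4s + 13 = 0.
The quadratic formula then gives s = -2 ± 3j.

s = -2 + 3j, -2 - 3j, 5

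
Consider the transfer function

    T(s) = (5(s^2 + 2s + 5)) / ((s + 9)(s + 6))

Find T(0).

At s = 0 each factor (s + a) contributes a and each (s^2 + bs + c) contributes c.
T(0) = 5·(5) / ((9) · (6)) = 25/54 = 25/54.

T(0) = 25/54 ≈ 0.4630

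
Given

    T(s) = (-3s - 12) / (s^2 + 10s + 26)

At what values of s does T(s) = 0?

s = -4

Set the numerator to zero: -3s - 12 = 0, i.e. -3·(s + 4) = 0.
So s = -4.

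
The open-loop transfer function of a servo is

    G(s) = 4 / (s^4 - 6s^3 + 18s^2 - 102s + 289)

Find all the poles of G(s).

The poles are the roots of the denominator s^4 - 6s^3 + 18s^2 - 102s + 289 = 0.
No real roots exist; factor into two real quadratics: (s^2 + 2s + 17)(s^2 - 8s + 17) = 0.
Each quadratic gives a conjugate pair via the quadratic formula.

s = -1 + 4j, -1 - 4j, 4 + j, 4 - j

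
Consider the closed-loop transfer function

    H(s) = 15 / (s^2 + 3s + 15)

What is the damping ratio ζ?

ζ ≈ 0.3873

Compare the denominator to the standard form s^2 + 2ζωₙs + ωₙ².
ωₙ² = 15, so ωₙ = √15 ≈ 3.873 rad/s.
2ζωₙ = 3, so ζ = 3/(2·√15) ≈ 0.3873.
With ζ = 0.3873 the response is underdamped.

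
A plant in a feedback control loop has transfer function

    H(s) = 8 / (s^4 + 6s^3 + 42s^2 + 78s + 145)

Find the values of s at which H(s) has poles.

s = -2 + 5j, -2 - 5j, -1 + 2j, -1 - 2j

The poles are the roots of the denominator s^4 + 6s^3 + 42s^2 + 78s + 145 = 0.
No real roots exist; factor into two real quadratics: (s^2 + 4s + 29)(s^2 + 2s + 5) = 0.
Each quadratic gives a conjugate pair via the quadratic formula.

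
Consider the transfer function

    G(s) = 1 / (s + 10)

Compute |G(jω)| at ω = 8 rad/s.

Substitute s = j8: numerator = 1, denominator = 10 + j8.
|G(j8)| = |1| / |10 + j8| = 1 / 12.806 ≈ 0.07809.

|G(j8)| ≈ 0.07809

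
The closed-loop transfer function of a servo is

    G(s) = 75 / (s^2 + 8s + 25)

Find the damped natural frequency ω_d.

ω_d = 3 rad/s

Comparing s^2 + 8s + 25 to s^2 + 2ζωₙs + ωₙ²: ωₙ = 5 rad/s and ζ = 8/(2·5) = 0.8.
ζωₙ = 8/2 = 4, so ω_d = ωₙ√(1−ζ²) = √(ωₙ² − (ζωₙ)²) = √(25 − 4²) = √9 = 3 rad/s.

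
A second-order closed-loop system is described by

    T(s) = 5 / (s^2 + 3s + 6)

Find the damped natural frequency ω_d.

Comparing s^2 + 3s + 6 to s^2 + 2ζωₙs + ωₙ²: ωₙ = √6 ≈ 2.449 rad/s and ζ = 3/(2·√6) ≈ 0.6124.
ζωₙ = 3/2 = 1.5, so ω_d = ωₙ√(1−ζ²) = √(ωₙ² − (ζωₙ)²) = √(6 − 1.5²) = √3.75 ≈ 1.936 rad/s.

ω_d ≈ 1.936 rad/s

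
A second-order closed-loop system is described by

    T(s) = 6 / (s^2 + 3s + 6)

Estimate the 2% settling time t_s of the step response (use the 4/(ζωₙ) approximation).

t_s ≈ 2.667 s

Comparing s^2 + 3s + 6 to s^2 + 2ζωₙs + ωₙ²: ωₙ = √6 ≈ 2.449 rad/s and ζ = 3/(2·√6) ≈ 0.6124.
ζωₙ = 3/2 = 1.5, so t_s ≈ 4/(ζωₙ) = 4/1.5 ≈ 2.667 s.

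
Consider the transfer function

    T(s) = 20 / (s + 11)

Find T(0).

At s = 0 each factor (s + a) contributes a and each (s^2 + bs + c) contributes c.
T(0) = 20·1 / ((11)) = 20/11 = 20/11.

T(0) = 20/11 ≈ 1.818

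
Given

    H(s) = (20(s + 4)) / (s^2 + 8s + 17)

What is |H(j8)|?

|H(j8)| ≈ 2.253

Substitute s = j8: numerator = 80 + j160, denominator = -47 + j64.
|H(j8)| = |80 + j160| / |-47 + j64| = 178.89 / 79.404 ≈ 2.253.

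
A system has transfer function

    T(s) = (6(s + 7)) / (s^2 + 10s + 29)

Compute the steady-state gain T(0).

T(0) = 42/29 ≈ 1.448

Set s = 0: T(0) = (42) / (29) = 42/29.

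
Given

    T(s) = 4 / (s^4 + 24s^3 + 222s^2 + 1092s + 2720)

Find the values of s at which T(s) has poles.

The poles are the roots of the denominator s^4 + 24s^3 + 222s^2 + 1092s + 2720 = 0.
Trying s = -8: the polynomial evaluates to 0, so (s + 8) is a factor.
Dividing out leaves s^3 + 16s^2 + 94s + 340 = 0.
This factors further as (s^2 + 6s + 34)(s + 10) = 0.

s = -8, -3 + 5j, -3 - 5j, -10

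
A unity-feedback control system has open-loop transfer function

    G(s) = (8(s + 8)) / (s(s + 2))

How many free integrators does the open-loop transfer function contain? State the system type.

Type 1

The denominator has 1 factor of s at the origin (free integrator), so this is a Type 1 system.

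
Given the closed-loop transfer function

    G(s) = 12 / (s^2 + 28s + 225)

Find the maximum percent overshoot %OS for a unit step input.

%OS ≈ 0.0284%

Comparing s^2 + 28s + 225 to s^2 + 2ζωₙs + ωₙ²: ωₙ = 15 rad/s and ζ = 28/(2·15) ≈ 0.9333.
%OS = 100·exp(−πζ/√(1−ζ²)) = 100·exp(−π·0.9333/√(1−0.9333²)) ≈ 0.0284%.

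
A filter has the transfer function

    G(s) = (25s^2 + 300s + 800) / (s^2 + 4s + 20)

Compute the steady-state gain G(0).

G(0) = 40

Set s = 0: G(0) = (800) / (20) = 40.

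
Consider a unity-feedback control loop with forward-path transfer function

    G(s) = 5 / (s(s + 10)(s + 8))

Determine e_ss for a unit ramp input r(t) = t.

G(s) has one pole at the origin.
This is a Type 1 system. Kv = lim_{s→0} s·G(s) = 5/80 = 1/16.
e_ss = 1/Kv = 1/(1/16) = 16.

e_ss = 16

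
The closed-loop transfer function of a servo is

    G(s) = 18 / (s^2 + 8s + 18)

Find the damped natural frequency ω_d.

Comparing s^2 + 8s + 18 to s^2 + 2ζωₙs + ωₙ²: ωₙ = √18 ≈ 4.243 rad/s and ζ = 8/(2·√18) ≈ 0.9428.
ζωₙ = 8/2 = 4, so ω_d = ωₙ√(1−ζ²) = √(ωₙ² − (ζωₙ)²) = √(18 − 4²) = √2 ≈ 1.414 rad/s.

ω_d ≈ 1.414 rad/s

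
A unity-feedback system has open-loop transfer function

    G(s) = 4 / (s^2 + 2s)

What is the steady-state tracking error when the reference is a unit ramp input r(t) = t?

G(s) has one pole at the origin.
This is a Type 1 system. Kv = lim_{s→0} s·G(s) = 4/2 = 2.
e_ss = 1/Kv = 1/(2) = 1/2 ≈ 0.5000.

e_ss = 0.5000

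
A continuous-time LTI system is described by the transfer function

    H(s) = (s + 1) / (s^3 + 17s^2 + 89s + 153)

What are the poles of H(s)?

s = -4 + j, -4 - j, -9

The poles are the roots of the denominator s^3 + 17s^2 + 89s + 153 = 0.
Trying s = -9: the polynomial evaluates to 0, so (s + 9) is a factor.
Dividing out leaves s^2 + 8s + 17 = 0.
The quadratic formula then gives s = -4 ± 1j.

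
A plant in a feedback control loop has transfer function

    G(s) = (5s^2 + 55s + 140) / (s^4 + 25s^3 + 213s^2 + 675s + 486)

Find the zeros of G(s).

Set the numerator to zero: 5s^2 + 55s + 140 = 0, i.e. 5·(s^2 + 11s + 28) = 0.
Factoring: (s + 7)(s + 4) = 0.

s = -7, -4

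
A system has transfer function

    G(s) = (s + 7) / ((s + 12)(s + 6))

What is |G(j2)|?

Substitute s = j2: numerator = 7 + j2, denominator = 68 + j36.
|G(j2)| = |7 + j2| / |68 + j36| = 7.2801 / 76.942 ≈ 0.09462.

|G(j2)| ≈ 0.09462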